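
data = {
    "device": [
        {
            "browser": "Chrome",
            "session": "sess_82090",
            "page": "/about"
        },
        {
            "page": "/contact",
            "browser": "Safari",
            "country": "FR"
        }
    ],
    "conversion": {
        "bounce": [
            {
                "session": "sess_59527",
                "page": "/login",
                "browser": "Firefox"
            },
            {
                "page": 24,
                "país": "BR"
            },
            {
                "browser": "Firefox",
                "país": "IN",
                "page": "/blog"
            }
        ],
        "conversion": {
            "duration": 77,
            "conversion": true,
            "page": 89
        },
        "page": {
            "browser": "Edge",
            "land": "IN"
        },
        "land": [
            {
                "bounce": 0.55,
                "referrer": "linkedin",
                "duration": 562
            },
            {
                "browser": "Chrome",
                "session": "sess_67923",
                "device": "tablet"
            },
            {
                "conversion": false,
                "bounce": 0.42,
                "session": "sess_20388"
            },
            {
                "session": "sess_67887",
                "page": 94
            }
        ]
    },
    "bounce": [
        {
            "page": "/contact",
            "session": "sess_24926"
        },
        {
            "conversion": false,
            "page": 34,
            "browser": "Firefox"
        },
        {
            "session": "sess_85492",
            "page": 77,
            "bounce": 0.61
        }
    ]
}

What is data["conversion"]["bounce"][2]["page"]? "/blog"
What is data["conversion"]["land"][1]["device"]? "tablet"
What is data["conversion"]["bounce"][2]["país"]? "IN"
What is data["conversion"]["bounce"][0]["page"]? "/login"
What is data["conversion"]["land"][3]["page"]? 94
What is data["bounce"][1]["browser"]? "Firefox"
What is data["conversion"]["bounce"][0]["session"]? "sess_59527"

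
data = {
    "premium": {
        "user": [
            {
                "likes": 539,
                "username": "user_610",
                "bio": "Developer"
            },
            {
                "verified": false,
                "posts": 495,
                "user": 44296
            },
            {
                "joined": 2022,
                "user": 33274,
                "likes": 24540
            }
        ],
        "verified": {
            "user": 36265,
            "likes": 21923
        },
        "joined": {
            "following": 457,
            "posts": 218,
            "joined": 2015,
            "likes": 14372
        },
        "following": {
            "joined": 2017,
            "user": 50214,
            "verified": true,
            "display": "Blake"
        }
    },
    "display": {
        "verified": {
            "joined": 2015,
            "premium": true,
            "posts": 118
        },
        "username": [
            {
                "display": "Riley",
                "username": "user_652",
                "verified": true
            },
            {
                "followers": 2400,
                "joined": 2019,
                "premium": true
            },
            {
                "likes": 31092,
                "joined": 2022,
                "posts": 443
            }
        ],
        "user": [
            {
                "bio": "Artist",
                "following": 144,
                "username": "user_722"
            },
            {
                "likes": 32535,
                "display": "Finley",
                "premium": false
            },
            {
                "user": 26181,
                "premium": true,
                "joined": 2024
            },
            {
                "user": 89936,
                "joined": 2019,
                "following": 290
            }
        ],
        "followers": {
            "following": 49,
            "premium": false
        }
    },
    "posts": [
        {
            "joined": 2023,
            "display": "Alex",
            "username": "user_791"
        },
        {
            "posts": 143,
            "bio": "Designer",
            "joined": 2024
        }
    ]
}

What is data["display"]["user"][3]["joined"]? 2019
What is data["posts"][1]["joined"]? 2024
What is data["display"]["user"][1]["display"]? "Finley"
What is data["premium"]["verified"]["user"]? 36265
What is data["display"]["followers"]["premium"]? False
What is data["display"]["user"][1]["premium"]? False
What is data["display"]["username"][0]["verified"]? True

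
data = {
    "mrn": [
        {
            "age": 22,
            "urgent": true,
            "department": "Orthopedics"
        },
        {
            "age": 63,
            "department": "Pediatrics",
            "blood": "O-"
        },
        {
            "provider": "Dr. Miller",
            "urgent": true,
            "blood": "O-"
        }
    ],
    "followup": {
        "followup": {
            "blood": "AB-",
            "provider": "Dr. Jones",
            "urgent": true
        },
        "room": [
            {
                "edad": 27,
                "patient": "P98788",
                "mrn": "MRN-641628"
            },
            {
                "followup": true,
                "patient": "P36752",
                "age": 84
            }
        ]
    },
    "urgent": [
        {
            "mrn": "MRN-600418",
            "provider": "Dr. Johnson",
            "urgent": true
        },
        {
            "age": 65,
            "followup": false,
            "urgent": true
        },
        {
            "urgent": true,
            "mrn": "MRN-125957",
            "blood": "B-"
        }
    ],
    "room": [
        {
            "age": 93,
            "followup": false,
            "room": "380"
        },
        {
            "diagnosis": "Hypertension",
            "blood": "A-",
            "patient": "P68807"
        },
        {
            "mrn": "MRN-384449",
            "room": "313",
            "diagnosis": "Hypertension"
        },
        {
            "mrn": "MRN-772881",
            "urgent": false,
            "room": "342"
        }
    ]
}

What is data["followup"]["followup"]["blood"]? "AB-"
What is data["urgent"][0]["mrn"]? "MRN-600418"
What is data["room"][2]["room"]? "313"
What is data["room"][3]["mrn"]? "MRN-772881"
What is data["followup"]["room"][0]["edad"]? 27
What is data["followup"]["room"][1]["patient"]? "P36752"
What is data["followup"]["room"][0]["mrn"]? "MRN-641628"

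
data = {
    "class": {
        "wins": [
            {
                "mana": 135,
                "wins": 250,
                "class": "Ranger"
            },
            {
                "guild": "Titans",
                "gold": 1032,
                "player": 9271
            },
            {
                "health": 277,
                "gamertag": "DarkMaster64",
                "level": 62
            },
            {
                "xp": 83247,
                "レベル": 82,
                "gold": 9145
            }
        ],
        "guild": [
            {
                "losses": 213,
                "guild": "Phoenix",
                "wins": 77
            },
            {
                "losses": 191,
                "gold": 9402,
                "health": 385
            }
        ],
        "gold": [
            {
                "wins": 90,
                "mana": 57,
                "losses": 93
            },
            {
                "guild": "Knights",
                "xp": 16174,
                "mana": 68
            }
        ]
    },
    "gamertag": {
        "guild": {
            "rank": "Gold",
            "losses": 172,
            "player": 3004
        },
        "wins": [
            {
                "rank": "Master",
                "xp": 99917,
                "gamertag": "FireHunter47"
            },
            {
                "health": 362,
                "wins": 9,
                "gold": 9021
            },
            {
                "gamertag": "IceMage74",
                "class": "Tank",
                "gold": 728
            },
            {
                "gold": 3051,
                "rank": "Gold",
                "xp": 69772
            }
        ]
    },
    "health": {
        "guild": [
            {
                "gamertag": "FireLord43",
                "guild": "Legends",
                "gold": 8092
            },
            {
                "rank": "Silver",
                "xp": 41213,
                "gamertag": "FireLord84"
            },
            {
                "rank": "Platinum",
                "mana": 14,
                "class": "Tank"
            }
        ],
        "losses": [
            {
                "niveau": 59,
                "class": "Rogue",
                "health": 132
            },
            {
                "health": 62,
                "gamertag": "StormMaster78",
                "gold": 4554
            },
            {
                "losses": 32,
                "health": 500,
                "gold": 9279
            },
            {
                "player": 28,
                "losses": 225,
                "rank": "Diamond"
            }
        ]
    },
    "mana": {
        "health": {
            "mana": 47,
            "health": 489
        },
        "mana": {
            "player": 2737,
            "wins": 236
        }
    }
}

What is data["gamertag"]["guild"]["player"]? 3004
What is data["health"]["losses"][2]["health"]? 500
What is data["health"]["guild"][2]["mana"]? 14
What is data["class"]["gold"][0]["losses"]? 93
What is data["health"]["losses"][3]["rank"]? "Diamond"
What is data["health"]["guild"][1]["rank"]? "Silver"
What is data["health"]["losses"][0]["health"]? 132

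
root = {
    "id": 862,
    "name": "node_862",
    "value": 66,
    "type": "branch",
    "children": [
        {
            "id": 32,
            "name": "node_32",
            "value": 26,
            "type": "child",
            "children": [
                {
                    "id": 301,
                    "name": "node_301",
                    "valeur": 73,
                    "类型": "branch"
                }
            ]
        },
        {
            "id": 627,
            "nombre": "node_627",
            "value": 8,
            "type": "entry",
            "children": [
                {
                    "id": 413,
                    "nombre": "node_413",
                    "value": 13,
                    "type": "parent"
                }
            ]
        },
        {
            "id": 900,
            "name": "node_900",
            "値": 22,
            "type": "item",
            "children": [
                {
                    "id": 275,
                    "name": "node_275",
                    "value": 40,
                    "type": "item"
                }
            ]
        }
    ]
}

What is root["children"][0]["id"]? 32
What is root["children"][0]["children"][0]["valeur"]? 73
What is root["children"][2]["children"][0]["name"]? "node_275"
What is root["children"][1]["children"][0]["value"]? 13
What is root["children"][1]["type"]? "entry"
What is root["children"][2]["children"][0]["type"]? "item"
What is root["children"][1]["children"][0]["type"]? "parent"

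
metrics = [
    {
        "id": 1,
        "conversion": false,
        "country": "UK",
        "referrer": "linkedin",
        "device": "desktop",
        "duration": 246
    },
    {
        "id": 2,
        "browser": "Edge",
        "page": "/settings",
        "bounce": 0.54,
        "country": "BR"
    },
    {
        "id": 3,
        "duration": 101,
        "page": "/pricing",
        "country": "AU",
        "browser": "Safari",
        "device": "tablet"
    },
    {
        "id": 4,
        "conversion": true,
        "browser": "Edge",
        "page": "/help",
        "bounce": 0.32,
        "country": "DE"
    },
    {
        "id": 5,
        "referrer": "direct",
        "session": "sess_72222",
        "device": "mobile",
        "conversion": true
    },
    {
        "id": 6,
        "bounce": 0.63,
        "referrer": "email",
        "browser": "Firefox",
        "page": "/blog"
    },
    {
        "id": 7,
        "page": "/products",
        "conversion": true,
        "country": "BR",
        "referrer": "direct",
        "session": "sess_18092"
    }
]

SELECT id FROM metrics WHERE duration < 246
[3]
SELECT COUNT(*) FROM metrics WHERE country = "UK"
1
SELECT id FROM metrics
[1, 2, 3, 4, 5, 6, 7]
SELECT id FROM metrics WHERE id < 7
[1, 2, 3, 4, 5, 6]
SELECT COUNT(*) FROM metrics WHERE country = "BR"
2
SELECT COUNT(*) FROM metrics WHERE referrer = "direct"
2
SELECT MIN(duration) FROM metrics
101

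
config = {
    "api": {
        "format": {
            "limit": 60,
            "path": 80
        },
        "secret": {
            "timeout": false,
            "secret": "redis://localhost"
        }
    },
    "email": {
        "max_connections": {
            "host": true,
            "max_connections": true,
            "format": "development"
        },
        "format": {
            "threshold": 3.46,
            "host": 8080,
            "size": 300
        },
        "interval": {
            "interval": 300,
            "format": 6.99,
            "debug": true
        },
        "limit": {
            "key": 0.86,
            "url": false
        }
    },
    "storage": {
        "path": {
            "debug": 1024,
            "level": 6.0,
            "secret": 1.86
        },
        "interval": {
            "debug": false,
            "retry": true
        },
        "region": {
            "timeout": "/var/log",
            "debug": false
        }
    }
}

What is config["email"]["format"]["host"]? 8080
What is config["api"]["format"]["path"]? 80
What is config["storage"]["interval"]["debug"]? False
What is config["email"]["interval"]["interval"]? 300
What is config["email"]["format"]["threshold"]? 3.46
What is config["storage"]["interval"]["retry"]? True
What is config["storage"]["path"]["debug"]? 1024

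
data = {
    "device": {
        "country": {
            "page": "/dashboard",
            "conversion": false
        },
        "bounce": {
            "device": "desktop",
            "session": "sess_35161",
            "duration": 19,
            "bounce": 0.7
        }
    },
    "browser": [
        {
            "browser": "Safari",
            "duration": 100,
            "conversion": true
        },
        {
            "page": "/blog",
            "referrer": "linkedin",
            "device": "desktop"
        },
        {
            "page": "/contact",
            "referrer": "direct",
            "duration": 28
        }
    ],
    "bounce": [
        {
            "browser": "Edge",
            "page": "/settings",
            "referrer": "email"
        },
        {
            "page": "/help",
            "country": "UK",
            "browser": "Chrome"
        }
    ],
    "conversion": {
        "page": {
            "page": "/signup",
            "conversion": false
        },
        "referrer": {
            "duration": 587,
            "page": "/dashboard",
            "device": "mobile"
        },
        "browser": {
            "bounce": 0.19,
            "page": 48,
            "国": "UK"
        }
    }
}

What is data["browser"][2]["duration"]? 28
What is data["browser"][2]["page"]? "/contact"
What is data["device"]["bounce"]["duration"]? 19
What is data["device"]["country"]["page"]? "/dashboard"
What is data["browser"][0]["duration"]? 100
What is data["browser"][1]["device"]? "desktop"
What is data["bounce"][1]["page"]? "/help"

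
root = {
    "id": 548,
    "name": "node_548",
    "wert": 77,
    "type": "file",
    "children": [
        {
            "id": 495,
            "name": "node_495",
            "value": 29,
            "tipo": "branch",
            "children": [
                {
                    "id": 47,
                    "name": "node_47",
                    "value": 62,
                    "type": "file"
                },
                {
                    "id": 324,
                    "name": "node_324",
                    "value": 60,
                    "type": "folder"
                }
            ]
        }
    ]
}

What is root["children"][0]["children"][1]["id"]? 324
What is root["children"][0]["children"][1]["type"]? "folder"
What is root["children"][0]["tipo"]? "branch"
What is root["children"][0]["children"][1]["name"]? "node_324"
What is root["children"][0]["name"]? "node_495"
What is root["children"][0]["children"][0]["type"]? "file"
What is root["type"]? "file"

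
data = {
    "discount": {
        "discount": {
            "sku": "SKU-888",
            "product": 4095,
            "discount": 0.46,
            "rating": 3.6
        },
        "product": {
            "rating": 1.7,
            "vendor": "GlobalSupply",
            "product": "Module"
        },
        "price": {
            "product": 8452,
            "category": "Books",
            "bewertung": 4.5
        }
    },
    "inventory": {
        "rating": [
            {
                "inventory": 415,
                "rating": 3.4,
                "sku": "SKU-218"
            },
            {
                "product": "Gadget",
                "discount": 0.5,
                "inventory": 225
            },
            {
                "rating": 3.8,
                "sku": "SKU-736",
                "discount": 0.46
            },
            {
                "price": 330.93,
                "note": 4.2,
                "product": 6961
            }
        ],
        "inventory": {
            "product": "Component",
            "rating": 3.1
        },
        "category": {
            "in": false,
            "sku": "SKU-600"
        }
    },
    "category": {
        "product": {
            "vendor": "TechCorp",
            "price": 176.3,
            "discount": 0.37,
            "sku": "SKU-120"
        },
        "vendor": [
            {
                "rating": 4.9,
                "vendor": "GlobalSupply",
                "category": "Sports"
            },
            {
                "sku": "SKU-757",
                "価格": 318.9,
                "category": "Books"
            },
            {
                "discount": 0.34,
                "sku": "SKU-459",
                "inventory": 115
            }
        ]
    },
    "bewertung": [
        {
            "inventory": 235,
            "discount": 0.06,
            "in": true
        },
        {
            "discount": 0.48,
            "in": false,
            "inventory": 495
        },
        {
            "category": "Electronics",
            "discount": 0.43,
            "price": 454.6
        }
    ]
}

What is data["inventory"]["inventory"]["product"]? "Component"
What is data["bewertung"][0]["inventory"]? 235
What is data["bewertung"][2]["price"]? 454.6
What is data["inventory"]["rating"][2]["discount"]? 0.46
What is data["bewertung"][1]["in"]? False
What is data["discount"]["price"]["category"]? "Books"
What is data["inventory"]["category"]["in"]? False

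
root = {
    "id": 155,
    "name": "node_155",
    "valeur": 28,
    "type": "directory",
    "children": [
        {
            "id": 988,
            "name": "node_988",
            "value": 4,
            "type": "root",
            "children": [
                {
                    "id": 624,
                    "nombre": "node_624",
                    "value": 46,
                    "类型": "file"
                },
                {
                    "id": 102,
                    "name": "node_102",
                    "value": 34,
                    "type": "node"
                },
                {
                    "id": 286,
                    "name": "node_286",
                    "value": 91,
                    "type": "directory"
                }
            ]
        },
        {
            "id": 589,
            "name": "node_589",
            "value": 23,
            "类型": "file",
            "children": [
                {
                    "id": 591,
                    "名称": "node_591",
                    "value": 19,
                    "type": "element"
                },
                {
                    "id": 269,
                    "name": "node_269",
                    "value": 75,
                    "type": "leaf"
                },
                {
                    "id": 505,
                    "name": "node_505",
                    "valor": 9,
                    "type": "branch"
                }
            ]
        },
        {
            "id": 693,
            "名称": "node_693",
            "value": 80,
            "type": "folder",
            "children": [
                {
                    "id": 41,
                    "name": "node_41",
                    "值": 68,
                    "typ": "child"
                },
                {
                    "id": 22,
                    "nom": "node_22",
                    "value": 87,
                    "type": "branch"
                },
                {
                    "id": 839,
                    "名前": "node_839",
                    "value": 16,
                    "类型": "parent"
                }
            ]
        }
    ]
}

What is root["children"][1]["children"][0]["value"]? 19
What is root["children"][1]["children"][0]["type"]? "element"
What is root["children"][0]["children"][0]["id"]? 624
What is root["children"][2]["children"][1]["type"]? "branch"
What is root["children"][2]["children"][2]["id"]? 839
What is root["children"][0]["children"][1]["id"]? 102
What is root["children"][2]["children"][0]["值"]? 68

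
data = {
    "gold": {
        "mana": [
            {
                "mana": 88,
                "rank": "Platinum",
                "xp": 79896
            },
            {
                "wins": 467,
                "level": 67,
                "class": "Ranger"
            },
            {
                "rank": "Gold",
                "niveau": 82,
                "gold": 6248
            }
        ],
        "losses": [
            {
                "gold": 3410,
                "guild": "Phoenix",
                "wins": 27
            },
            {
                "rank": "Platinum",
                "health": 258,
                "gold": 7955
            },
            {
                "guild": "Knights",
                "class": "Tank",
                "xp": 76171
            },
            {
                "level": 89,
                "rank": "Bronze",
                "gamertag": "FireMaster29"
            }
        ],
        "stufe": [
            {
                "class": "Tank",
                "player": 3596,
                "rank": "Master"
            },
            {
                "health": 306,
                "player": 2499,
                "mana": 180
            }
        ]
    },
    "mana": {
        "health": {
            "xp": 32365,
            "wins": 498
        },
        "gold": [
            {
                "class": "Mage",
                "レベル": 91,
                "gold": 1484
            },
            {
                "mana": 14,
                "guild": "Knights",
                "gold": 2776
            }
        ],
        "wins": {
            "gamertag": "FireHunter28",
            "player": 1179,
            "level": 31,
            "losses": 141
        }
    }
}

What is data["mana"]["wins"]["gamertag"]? "FireHunter28"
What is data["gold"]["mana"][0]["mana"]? 88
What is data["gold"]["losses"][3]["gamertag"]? "FireMaster29"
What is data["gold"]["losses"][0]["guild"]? "Phoenix"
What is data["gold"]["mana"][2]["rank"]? "Gold"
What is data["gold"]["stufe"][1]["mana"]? 180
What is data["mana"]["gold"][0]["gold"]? 1484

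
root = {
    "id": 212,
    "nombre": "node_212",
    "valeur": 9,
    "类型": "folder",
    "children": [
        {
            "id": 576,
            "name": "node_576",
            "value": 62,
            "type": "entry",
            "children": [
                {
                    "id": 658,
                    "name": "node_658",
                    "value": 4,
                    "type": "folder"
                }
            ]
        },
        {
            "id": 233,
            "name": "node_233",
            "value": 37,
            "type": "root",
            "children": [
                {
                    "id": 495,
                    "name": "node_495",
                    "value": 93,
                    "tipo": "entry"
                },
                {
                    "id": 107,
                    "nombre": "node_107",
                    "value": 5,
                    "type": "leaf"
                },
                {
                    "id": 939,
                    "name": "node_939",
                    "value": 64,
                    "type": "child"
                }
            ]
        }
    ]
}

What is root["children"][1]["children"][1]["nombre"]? "node_107"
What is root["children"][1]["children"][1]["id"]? 107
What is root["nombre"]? "node_212"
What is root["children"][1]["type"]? "root"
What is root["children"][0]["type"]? "entry"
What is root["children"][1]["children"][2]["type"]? "child"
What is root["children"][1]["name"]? "node_233"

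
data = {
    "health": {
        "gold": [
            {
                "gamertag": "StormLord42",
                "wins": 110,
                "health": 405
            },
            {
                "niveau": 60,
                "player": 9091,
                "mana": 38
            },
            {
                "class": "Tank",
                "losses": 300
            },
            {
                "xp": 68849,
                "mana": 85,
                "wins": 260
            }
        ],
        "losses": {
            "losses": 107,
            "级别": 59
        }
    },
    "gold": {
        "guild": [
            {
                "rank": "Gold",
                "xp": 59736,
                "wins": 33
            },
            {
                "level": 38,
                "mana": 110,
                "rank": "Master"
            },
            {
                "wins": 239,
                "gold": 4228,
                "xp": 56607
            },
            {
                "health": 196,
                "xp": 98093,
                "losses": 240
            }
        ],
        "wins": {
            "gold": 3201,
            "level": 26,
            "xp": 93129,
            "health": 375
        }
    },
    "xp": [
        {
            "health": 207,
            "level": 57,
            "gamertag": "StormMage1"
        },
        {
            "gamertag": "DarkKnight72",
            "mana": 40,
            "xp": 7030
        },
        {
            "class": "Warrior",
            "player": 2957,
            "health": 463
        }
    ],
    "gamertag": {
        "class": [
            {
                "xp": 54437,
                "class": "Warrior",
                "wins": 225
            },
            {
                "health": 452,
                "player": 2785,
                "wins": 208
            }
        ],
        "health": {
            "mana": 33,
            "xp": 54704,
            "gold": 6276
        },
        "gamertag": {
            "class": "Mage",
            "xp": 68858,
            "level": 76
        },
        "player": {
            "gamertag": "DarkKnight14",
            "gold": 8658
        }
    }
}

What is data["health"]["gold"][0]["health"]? 405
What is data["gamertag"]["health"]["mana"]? 33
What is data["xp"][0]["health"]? 207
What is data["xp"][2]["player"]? 2957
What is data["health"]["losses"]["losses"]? 107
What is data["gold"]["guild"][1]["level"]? 38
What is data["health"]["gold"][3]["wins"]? 260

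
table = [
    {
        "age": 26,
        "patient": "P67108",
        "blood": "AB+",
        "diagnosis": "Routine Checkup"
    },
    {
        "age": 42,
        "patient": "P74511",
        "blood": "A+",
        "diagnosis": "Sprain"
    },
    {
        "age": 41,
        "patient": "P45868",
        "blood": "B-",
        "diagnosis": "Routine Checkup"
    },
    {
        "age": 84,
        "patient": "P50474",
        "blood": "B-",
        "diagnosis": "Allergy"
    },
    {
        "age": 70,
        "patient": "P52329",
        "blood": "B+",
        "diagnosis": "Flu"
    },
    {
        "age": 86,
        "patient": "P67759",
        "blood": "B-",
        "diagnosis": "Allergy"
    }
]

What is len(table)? 6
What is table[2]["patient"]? "P45868"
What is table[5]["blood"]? "B-"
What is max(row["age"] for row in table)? 86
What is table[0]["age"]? 26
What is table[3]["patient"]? "P50474"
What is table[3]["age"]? 84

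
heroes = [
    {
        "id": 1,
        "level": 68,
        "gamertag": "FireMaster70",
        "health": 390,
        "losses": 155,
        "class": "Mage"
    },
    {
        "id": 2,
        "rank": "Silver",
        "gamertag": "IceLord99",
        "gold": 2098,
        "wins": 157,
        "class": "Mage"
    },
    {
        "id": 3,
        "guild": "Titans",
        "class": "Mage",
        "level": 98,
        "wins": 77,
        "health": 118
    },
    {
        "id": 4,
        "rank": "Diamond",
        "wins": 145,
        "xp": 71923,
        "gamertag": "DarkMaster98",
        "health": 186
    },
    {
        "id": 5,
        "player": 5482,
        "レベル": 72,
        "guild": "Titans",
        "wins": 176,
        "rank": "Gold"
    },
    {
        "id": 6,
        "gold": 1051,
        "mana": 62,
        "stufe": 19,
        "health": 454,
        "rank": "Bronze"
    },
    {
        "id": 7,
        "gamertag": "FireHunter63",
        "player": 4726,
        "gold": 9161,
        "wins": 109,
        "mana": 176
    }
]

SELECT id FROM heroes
[1, 2, 3, 4, 5, 6, 7]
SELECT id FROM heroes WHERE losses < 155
[]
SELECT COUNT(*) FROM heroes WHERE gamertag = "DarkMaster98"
1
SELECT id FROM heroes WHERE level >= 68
[1, 3]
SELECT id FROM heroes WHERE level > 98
[]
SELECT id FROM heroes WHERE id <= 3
[1, 2, 3]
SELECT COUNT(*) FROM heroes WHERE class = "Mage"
3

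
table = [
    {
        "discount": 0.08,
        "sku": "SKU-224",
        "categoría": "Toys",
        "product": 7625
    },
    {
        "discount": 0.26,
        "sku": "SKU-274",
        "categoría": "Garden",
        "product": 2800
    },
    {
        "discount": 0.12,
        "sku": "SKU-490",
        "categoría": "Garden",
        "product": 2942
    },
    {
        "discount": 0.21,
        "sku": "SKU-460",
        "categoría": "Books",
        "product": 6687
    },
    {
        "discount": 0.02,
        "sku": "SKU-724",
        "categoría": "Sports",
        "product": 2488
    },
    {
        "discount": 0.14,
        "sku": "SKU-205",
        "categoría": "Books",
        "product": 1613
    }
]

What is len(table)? 6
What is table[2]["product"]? 2942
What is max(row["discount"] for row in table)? 0.26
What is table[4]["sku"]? "SKU-724"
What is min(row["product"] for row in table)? 1613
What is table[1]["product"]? 2800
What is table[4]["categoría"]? "Sports"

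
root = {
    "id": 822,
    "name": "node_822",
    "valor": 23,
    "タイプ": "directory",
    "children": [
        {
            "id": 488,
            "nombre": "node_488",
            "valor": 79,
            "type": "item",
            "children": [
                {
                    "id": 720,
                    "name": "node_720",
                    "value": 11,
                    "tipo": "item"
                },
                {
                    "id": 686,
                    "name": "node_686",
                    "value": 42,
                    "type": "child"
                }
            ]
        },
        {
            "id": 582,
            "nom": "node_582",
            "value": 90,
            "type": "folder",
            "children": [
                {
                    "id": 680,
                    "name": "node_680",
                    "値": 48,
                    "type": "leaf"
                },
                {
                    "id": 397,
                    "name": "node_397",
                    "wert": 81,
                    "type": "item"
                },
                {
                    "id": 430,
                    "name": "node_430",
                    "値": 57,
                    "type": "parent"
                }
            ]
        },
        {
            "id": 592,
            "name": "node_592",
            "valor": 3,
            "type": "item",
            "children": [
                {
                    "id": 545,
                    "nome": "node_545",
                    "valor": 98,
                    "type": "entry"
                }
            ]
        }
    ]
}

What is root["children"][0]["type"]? "item"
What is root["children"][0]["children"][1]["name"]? "node_686"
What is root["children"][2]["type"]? "item"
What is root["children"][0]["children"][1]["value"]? 42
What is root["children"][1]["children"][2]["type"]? "parent"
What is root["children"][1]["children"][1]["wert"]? 81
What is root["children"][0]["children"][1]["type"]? "child"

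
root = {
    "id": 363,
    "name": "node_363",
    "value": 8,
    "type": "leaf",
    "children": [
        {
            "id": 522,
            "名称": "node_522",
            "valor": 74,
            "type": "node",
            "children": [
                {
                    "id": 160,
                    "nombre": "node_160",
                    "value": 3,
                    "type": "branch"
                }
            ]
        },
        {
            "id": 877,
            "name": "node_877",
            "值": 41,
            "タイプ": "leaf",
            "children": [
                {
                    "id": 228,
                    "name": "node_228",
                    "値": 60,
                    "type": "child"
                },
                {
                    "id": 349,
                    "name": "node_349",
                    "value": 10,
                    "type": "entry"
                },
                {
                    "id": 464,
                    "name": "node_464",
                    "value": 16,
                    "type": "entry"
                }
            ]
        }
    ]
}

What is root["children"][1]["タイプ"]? "leaf"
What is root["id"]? 363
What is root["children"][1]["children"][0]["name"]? "node_228"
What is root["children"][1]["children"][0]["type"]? "child"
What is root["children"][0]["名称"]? "node_522"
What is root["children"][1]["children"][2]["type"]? "entry"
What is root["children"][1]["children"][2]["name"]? "node_464"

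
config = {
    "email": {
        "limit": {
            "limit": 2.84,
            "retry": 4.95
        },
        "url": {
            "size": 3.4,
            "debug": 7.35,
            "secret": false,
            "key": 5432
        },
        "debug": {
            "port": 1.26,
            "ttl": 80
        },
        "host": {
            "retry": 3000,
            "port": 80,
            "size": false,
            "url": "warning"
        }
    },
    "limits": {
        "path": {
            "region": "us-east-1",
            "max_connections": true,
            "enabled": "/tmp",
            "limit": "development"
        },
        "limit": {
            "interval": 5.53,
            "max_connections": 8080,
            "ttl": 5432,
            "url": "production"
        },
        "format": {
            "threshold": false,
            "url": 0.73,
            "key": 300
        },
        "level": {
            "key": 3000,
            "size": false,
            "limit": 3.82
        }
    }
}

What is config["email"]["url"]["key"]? 5432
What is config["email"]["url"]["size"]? 3.4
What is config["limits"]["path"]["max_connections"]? True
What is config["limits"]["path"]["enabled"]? "/tmp"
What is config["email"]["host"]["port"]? 80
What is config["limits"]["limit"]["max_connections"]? 8080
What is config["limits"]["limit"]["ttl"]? 5432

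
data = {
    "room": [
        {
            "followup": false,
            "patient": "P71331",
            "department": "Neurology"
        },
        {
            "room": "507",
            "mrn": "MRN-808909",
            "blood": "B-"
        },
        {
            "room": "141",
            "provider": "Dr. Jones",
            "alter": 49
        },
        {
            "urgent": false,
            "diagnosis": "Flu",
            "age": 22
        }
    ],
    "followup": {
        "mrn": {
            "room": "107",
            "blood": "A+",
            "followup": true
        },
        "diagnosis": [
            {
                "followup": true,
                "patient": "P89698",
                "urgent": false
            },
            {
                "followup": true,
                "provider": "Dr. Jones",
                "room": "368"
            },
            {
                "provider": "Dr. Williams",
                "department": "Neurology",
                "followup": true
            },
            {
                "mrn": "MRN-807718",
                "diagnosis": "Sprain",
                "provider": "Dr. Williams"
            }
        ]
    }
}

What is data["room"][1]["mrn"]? "MRN-808909"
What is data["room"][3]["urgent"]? False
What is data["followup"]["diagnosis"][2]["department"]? "Neurology"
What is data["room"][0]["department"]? "Neurology"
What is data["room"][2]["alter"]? 49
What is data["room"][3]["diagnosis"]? "Flu"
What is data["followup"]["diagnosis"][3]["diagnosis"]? "Sprain"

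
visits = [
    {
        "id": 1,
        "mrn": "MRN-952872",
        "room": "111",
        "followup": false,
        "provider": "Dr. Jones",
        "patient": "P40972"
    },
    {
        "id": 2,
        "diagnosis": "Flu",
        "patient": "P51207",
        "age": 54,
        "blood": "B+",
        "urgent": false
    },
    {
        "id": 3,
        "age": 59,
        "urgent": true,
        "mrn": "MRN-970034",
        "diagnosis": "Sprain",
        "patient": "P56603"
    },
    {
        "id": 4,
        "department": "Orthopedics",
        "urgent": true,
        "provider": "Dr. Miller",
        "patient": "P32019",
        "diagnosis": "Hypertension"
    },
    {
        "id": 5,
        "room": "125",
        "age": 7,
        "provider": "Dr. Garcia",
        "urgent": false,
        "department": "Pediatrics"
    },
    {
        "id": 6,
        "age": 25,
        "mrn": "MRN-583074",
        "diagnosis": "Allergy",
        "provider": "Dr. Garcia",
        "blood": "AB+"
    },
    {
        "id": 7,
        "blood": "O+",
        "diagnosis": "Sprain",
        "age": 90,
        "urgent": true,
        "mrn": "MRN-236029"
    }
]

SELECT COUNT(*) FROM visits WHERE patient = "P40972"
1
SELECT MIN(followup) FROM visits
False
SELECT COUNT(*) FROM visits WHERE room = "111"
1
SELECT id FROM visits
[1, 2, 3, 4, 5, 6, 7]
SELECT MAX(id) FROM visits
7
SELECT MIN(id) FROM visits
1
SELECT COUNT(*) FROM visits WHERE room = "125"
1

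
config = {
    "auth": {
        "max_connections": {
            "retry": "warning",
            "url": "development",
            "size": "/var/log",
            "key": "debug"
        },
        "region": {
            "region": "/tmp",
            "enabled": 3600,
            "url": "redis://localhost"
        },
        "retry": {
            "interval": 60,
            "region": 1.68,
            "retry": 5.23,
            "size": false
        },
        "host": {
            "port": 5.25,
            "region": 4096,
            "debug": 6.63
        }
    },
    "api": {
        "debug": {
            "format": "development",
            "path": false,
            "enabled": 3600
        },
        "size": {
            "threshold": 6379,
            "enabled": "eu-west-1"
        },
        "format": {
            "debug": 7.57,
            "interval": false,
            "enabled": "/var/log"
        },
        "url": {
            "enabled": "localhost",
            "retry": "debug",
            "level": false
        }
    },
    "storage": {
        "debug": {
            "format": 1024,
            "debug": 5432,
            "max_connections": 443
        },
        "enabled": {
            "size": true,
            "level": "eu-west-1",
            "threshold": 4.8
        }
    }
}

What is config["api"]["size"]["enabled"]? "eu-west-1"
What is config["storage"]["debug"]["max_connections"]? 443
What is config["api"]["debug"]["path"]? False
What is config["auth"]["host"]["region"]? 4096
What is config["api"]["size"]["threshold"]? 6379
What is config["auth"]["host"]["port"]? 5.25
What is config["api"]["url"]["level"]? False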